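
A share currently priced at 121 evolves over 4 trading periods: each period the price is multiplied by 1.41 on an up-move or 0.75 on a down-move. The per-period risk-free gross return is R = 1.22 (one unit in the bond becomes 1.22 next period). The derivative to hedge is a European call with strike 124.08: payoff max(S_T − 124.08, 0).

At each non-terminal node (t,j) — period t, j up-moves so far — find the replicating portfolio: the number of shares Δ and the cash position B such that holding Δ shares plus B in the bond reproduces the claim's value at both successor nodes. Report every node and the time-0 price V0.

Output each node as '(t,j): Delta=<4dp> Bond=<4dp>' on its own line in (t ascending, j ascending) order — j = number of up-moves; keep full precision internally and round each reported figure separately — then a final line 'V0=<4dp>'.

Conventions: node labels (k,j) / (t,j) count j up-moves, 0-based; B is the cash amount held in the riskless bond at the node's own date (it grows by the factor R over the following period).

Under the risk-neutral measure, an up-move has probability p* = (R−d)/(u−d) = 0.7121 and values discount at R = 1.22.
Terminal payoffs: V(4,0)=0.0000, V(4,1)=0.0000, V(4,2)=11.2351, V(4,3)=130.3123, V(4,4)=354.1775
Node (3,0) S=51.0469: V=(p*·0.0000+(1−p*)·0.0000)/1.22=0.0000; Δ=(0.0000−0.0000)/(71.9761−38.2852)=0.0000; B=V−Δ·S=0.0000
Node (3,1) S=95.9681: V=(p*·11.2351+(1−p*)·0.0000)/1.22=6.5580; Δ=(11.2351−0.0000)/(135.3151−71.9761)=0.1774; B=V−Δ·S=-10.4648
Node (3,2) S=180.4201: V=(p*·130.3123+(1−p*)·11.2351)/1.22=78.7152; Δ=(130.3123−11.2351)/(254.3923−135.3151)=1.0000; B=V−Δ·S=-101.7049
Node (3,3) S=339.1897: V=(p*·354.1775+(1−p*)·130.3123)/1.22=237.4848; Δ=(354.1775−130.3123)/(478.2575−254.3923)=1.0000; B=V−Δ·S=-101.7049
Node (2,0) S=68.0625: V=(p*·6.5580+(1−p*)·0.0000)/1.22=3.8279; Δ=(6.5580−0.0000)/(95.9681−51.0469)=0.1460; B=V−Δ·S=-6.1084
Node (2,1) S=127.9575: V=(p*·78.7152+(1−p*)·6.5580)/1.22=47.4940; Δ=(78.7152−6.5580)/(180.4201−95.9681)=0.8544; B=V−Δ·S=-61.8351
Node (2,2) S=240.5601: V=(p*·237.4848+(1−p*)·78.7152)/1.22=157.1954; Δ=(237.4848−78.7152)/(339.1897−180.4201)=1.0000; B=V−Δ·S=-83.3647
Node (1,0) S=90.7500: V=(p*·47.4940+(1−p*)·3.8279)/1.22=28.6258; Δ=(47.4940−3.8279)/(127.9575−68.0625)=0.7290; B=V−Δ·S=-37.5349
Node (1,1) S=170.6100: V=(p*·157.1954+(1−p*)·47.4940)/1.22=102.9629; Δ=(157.1954−47.4940)/(240.5601−127.9575)=0.9742; B=V−Δ·S=-63.2515
Node (0,0) S=121.0000: V=(p*·102.9629+(1−p*)·28.6258)/1.22=66.8547; Δ=(102.9629−28.6258)/(170.6100−90.7500)=0.9308; B=V−Δ·S=-45.7772
Verification: the root portfolio costs Δ(0,0)·S0 + B(0,0) = 66.8547, matching V0.

(0,0): Delta=0.9308 Bond=-45.7772
(1,0): Delta=0.7290 Bond=-37.5349
(1,1): Delta=0.9742 Bond=-63.2515
(2,0): Delta=0.1460 Bond=-6.1084
(2,1): Delta=0.8544 Bond=-61.8351
(2,2): Delta=1.0000 Bond=-83.3647
(3,0): Delta=0.0000 Bond=0.0000
(3,1): Delta=0.1774 Bond=-10.4648
(3,2): Delta=1.0000 Bond=-101.7049
(3,3): Delta=1.0000 Bond=-101.7049
V0=66.8547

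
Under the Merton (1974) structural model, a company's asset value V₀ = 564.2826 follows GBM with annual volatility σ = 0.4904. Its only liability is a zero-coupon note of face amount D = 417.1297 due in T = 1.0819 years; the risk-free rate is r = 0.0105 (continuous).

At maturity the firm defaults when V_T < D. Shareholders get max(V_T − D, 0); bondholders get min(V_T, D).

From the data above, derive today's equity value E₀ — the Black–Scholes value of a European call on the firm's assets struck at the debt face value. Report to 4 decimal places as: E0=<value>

Apply the equity-as-call identities (strike 417.1297, horizon 1.0819 years):
d₁ = [ln(V₀/D) + (r + σ²/2)T] / (σ√T)
   = [ln(564.2826/417.1297) + (0.0105 + 0.5·0.4904²)·1.0819] / (0.4904·√1.0819)
   = [0.302158 + 0.141454] / 0.510087 = 0.869680
d₂ = d₁ − σ√T = 0.869680 − 0.510087 = 0.359593
N(d₁) = 0.807762,  N(d₂) = 0.640424,  e^(−rT) = 0.988704
E₀ = V₀·N(d₁) − D·e^(−rT)·N(d₂)
   = 564.2826·0.807762 − 417.1297·0.988704·0.640424 = 191.683749

E0=191.6837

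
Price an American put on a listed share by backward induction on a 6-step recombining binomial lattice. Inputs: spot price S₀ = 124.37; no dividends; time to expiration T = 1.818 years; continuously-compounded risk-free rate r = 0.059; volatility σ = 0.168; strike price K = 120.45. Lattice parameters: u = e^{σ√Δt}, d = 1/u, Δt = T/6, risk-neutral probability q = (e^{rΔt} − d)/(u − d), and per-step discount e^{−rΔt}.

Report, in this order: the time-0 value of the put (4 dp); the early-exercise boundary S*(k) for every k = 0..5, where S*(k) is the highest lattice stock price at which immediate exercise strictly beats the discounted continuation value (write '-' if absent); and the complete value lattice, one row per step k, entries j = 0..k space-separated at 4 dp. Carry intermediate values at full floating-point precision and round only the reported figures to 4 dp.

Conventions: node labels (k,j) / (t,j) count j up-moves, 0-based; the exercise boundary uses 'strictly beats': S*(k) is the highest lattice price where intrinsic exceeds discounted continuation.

price = 5.2271
boundary = - - 103.3693 94.2388 103.3693 94.2388
tree:
5.2271
9.6225 2.1329
17.0807 4.3960 0.5223
26.2112 8.8276 1.2490 0.0000
34.5352 17.0807 2.9869 0.0000 0.0000
42.1240 26.2112 7.1427 0.0000 0.0000 0.0000
49.0425 34.5352 17.0807 0.0000 0.0000 0.0000 0.0000

params: Δt=0.30300 u=1.09689 d=0.91167 q=0.57428 e^(-rΔt)=0.98228
t_6 payoffs: 49.0425 34.5352 17.0807 0.0000 0.0000 0.0000 0.0000
t_5: node(5,0) S=78.3260 payoff=42.1240 vs cont=39.9899 → 42.1240 [stop]  node(5,1) S=94.2388 payoff=26.2112 vs cont=24.0770 → 26.2112 [stop]  node(5,2) S=113.3845 payoff=7.0655 vs cont=7.1427 → 7.1427 [wait]  node(5,3) S=136.4199 payoff=0.0000 vs cont=0.0000 → 0.0000 [wait]  node(5,4) S=164.1351 payoff=0.0000 vs cont=0.0000 → 0.0000 [wait]  node(5,5) S=197.4811 payoff=0.0000 vs cont=0.0000 → 0.0000 [wait]  ⇒ S*(5)=94.2388
t_4: node(4,0) S=85.9148 payoff=34.5352 vs cont=32.4011 → 34.5352 [stop]  node(4,1) S=103.3693 payoff=17.0807 vs cont=14.9900 → 17.0807 [stop]  node(4,2) S=124.3700 payoff=0.0000 vs cont=2.9869 → 2.9869 [wait]  node(4,3) S=149.6372 payoff=0.0000 vs cont=0.0000 → 0.0000 [wait]  node(4,4) S=180.0377 payoff=0.0000 vs cont=0.0000 → 0.0000 [wait]  ⇒ S*(4)=103.3693
t_3: node(3,0) S=94.2388 payoff=26.2112 vs cont=24.0770 → 26.2112 [stop]  node(3,1) S=113.3845 payoff=7.0655 vs cont=8.8276 → 8.8276 [wait]  node(3,2) S=136.4199 payoff=0.0000 vs cont=1.2490 → 1.2490 [wait]  node(3,3) S=164.1351 payoff=0.0000 vs cont=0.0000 → 0.0000 [wait]  ⇒ S*(3)=94.2388
t_2: node(2,0) S=103.3693 payoff=17.0807 vs cont=15.9405 → 17.0807 [stop]  node(2,1) S=124.3700 payoff=0.0000 vs cont=4.3960 → 4.3960 [wait]  node(2,2) S=149.6372 payoff=0.0000 vs cont=0.5223 → 0.5223 [wait]  ⇒ S*(2)=103.3693
t_1: node(1,0) S=113.3845 payoff=7.0655 vs cont=9.6225 → 9.6225 [wait]  node(1,1) S=136.4199 payoff=0.0000 vs cont=2.1329 → 2.1329 [wait]  ⇒ S*(1)=-
t_0: node(0,0) S=124.3700 payoff=0.0000 vs cont=5.2271 → 5.2271 [wait]  ⇒ S*(0)=-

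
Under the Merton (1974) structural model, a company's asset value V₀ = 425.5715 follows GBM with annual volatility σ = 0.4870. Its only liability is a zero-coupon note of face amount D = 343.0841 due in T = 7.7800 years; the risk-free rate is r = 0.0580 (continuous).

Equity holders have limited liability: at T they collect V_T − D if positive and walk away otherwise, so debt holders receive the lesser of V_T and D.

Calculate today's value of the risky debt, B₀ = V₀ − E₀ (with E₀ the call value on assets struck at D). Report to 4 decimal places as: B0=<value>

With assets at 425.5715 and a single debt payment of 343.0841 at 7.7800 years:
d₁ = [ln(V₀/D) + (r + σ²/2)T] / (σ√T)
   = [ln(425.5715/343.0841) + (0.0580 + 0.5·0.4870²)·7.7800] / (0.4870·√7.7800)
   = [0.215457 + 1.373827] / 1.358372 = 1.169992
d₂ = d₁ − σ√T = 1.169992 − 1.358372 = -0.188380
N(d₁) = 0.878998,  N(d₂) = 0.425289,  e^(−rT) = 0.636838
E₀ = V₀·N(d₁) − D·e^(−rT)·N(d₂)
   = 425.5715·0.878998 − 343.0841·0.636838·0.425289 = 281.155420
B₀ = V₀ − E₀ = 425.5715 − 281.155420 = 144.416080

B0=144.4161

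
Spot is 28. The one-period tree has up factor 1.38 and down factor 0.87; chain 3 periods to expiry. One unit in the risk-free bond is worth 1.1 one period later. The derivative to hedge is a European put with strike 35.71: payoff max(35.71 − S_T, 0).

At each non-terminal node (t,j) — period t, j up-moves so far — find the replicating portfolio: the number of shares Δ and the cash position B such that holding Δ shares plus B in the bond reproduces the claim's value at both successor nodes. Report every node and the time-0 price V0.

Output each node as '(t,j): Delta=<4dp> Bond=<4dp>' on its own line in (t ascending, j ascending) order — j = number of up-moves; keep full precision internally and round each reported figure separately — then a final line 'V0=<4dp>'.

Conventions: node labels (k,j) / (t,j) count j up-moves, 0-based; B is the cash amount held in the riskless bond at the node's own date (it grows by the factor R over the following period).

The replicating-portfolio and risk-neutral prices coincide; use p* = (1.1−0.87)/(1.38−0.87) = 0.4510 for the latter.
Terminal payoffs: V(3,0)=17.2719, V(3,1)=6.4634, V(3,2)=0.0000, V(3,3)=0.0000
Node (2,0) S=21.1932: V=(p*·6.4634+(1−p*)·17.2719)/1.1=11.2704; Δ=(6.4634−17.2719)/(29.2466−18.4381)=-1.0000; B=V−Δ·S=32.4636
Node (2,1) S=33.6168: V=(p*·0.0000+(1−p*)·6.4634)/1.1=3.2259; Δ=(0.0000−6.4634)/(46.3912−29.2466)=-0.3770; B=V−Δ·S=15.8992
Node (2,2) S=53.3232: V=(p*·0.0000+(1−p*)·0.0000)/1.1=0.0000; Δ=(0.0000−0.0000)/(73.5860−46.3912)=0.0000; B=V−Δ·S=0.0000
Node (1,0) S=24.3600: V=(p*·3.2259+(1−p*)·11.2704)/1.1=6.9477; Δ=(3.2259−11.2704)/(33.6168−21.1932)=-0.6475; B=V−Δ·S=22.7213
Node (1,1) S=38.6400: V=(p*·0.0000+(1−p*)·3.2259)/1.1=1.6101; Δ=(0.0000−3.2259)/(53.3232−33.6168)=-0.1637; B=V−Δ·S=7.9354
Node (0,0) S=28.0000: V=(p*·1.6101+(1−p*)·6.9477)/1.1=4.1278; Δ=(1.6101−6.9477)/(38.6400−24.3600)=-0.3738; B=V−Δ·S=14.5938
Check: Δ(0,0)·S0 + B(0,0) = 4.1278 = V0.

(0,0): Delta=-0.3738 Bond=14.5938
(1,0): Delta=-0.6475 Bond=22.7213
(1,1): Delta=-0.1637 Bond=7.9354
(2,0): Delta=-1.0000 Bond=32.4636
(2,1): Delta=-0.3770 Bond=15.8992
(2,2): Delta=0.0000 Bond=0.0000
V0=4.1278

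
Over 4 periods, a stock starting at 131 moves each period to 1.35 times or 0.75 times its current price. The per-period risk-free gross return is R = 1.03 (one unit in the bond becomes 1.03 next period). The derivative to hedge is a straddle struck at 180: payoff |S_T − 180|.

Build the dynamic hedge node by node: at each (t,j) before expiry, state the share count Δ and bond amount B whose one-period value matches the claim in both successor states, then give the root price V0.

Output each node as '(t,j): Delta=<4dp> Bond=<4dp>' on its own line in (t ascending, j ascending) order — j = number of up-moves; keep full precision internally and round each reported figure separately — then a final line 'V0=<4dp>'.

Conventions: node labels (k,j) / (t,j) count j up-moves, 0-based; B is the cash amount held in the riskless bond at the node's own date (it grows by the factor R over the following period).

No-arbitrage ⇒ martingale measure with p* = (R−d)/(u−d) = 0.4667.
Expiry values: V(4,0)=138.5508, V(4,1)=105.3914, V(4,2)=45.7045, V(4,3)=61.7318, V(4,4)=255.1173
Node (3,0) S=55.2656: V=(p*·105.3914+(1−p*)·138.5508)/1.03=119.4917; Δ=(105.3914−138.5508)/(74.6086−41.4492)=-1.0000; B=V−Δ·S=174.7573
Node (3,1) S=99.4781: V=(p*·45.7045+(1−p*)·105.3914)/1.03=75.2792; Δ=(45.7045−105.3914)/(134.2955−74.6086)=-1.0000; B=V−Δ·S=174.7573
Node (3,2) S=179.0606: V=(p*·61.7318+(1−p*)·45.7045)/1.03=51.6349; Δ=(61.7318−45.7045)/(241.7318−134.2955)=0.1492; B=V−Δ·S=24.9227
Node (3,3) S=322.3091: V=(p*·255.1173+(1−p*)·61.7318)/1.03=147.5518; Δ=(255.1173−61.7318)/(435.1173−241.7318)=1.0000; B=V−Δ·S=-174.7573
Node (2,0) S=73.6875: V=(p*·75.2792+(1−p*)·119.4917)/1.03=95.9798; Δ=(75.2792−119.4917)/(99.4781−55.2656)=-1.0000; B=V−Δ·S=169.6673
Node (2,1) S=132.6375: V=(p*·51.6349+(1−p*)·75.2792)/1.03=62.3740; Δ=(51.6349−75.2792)/(179.0606−99.4781)=-0.2971; B=V−Δ·S=101.7810
Node (2,2) S=238.7475: V=(p*·147.5518+(1−p*)·51.6349)/1.03=93.5885; Δ=(147.5518−51.6349)/(322.3091−179.0606)=0.6696; B=V−Δ·S=-66.2731
Node (1,0) S=98.2500: V=(p*·62.3740+(1−p*)·95.9798)/1.03=77.9583; Δ=(62.3740−95.9798)/(132.6375−73.6875)=-0.5701; B=V−Δ·S=133.9680
Node (1,1) S=176.8500: V=(p*·93.5885+(1−p*)·62.3740)/1.03=74.6997; Δ=(93.5885−62.3740)/(238.7475−132.6375)=0.2942; B=V−Δ·S=22.6755
Node (0,0) S=131.0000: V=(p*·74.6997+(1−p*)·77.9583)/1.03=74.2113; Δ=(74.6997−77.9583)/(176.8500−98.2500)=-0.0415; B=V−Δ·S=79.6422
As a check, the time-0 holding Δ(0,0)·S0 + B(0,0) comes to 74.2113 — exactly V0.

(0,0): Delta=-0.0415 Bond=79.6422
(1,0): Delta=-0.5701 Bond=133.9680
(1,1): Delta=0.2942 Bond=22.6755
(2,0): Delta=-1.0000 Bond=169.6673
(2,1): Delta=-0.2971 Bond=101.7810
(2,2): Delta=0.6696 Bond=-66.2731
(3,0): Delta=-1.0000 Bond=174.7573
(3,1): Delta=-1.0000 Bond=174.7573
(3,2): Delta=0.1492 Bond=24.9227
(3,3): Delta=1.0000 Bond=-174.7573
V0=74.2113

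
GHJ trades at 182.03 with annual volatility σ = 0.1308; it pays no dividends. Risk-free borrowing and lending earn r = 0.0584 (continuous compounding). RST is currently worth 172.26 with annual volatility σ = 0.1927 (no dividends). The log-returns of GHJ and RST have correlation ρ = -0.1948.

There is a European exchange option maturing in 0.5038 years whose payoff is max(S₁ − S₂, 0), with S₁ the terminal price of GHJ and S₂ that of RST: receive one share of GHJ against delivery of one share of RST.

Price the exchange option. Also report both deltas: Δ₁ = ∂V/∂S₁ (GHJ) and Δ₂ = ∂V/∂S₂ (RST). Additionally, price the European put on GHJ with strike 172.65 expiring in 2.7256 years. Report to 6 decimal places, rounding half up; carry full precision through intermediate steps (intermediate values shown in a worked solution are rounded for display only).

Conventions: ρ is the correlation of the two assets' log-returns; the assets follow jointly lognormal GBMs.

exchange price = 18.155329
Δ1 = 0.654280
Δ2 = -0.585994
price(GHJ put K=172.65) = 3.035995

σ_eff = √(σ₁² + σ₂² − 2ρσ₁σ₂) = √(0.1308² + 0.1927² − 2·-0.1948·0.1308·0.1927) = 0.253104
d₁ = (ln(S₁/S₂) + (q₂ − q₁ + σ_eff²/2)T) / (σ_eff√T) = (ln(182.03/172.26) + (0.0 − 0.0 + 0.032031)·0.5038) / 0.179651 = 0.396902
d₂ = d₁ − σ_eff√T = 0.396902 − 0.179651 = 0.217251
N(d₁) = 0.654280,  N(d₂) = 0.585994
V = S₁·e^{−q₁T}·N(d₁) − S₂·e^{−q₂T}·N(d₂) = 119.098619 − 100.943290 = 18.155329
Δ₁ = e^{−q₁T}·N(d₁) = 0.654280;  Δ₂ = −e^{−q₂T}·N(d₂) = -0.585994
[vanilla: GHJ put K=172.65]
σ√T = 0.1308·√2.7256 = 0.215943
d₁ = (ln(S/K) + (r+σ²/2)T) / (σ√T) = (ln(182.03/172.65) + (0.0584+0.1308²/2)·2.7256) / 0.215943 = (0.052905 + 0.182491) / 0.215943 = 1.090084
d₂ = d₁ − σ√T = 1.090084 − 0.215943 = 0.874141
e^{−rT} = 0.852847
N(−d₁) = 0.137838,  N(−d₂) = 0.191021
price = K·e^{−rT}·N(−d₂) − S·N(−d₁) = 28.126669 − 25.090674 = 3.035995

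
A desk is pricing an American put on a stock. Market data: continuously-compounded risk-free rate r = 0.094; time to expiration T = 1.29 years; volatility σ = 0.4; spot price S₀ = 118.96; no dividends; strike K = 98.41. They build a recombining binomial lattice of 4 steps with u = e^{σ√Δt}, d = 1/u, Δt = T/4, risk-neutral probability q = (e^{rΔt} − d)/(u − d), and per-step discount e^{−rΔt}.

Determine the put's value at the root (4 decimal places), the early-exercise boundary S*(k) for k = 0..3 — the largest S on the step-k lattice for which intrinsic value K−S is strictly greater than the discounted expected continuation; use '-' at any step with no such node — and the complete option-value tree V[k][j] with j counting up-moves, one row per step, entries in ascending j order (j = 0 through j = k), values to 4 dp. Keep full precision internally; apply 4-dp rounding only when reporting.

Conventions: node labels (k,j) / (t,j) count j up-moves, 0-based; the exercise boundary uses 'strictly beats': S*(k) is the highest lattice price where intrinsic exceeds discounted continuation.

params: Δt=0.32250 u=1.25503 d=0.79680 q=0.51062 e^(-rΔt)=0.97014
t_4 payoffs: 50.4598 22.8842 0.0000 0.0000 0.0000
t_3: node(3,0) S=60.1787 payoff=38.2313 vs cont=35.2928 → 38.2313 [stop]  node(3,1) S=94.7869 payoff=3.6231 vs cont=10.8646 → 10.8646 [wait]  node(3,2) S=149.2979 payoff=0.0000 vs cont=0.0000 → 0.0000 [wait]  node(3,3) S=235.1577 payoff=0.0000 vs cont=0.0000 → 0.0000 [wait]  ⇒ S*(3)=60.1787
t_2: node(2,0) S=75.5258 payoff=22.8842 vs cont=23.5329 → 23.5329 [wait]  node(2,1) S=118.9600 payoff=0.0000 vs cont=5.1581 → 5.1581 [wait]  node(2,2) S=187.3728 payoff=0.0000 vs cont=0.0000 → 0.0000 [wait]  ⇒ S*(2)=-
t_1: node(1,0) S=94.7869 payoff=3.6231 vs cont=13.7278 → 13.7278 [wait]  node(1,1) S=149.2979 payoff=0.0000 vs cont=2.4489 → 2.4489 [wait]  ⇒ S*(1)=-
t_0: node(0,0) S=118.9600 payoff=0.0000 vs cont=7.7306 → 7.7306 [wait]  ⇒ S*(0)=-

price = 7.7306
boundary = - - - 60.1787
tree:
7.7306
13.7278 2.4489
23.5329 5.1581 0.0000
38.2313 10.8646 0.0000 0.0000
50.4598 22.8842 0.0000 0.0000 0.0000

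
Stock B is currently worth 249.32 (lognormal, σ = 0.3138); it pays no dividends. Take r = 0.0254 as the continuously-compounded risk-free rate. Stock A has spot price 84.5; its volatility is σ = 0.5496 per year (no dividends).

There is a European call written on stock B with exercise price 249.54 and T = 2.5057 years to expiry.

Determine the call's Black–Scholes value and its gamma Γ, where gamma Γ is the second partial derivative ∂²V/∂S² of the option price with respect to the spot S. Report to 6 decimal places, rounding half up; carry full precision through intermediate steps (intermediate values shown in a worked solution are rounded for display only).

price = 55.369479
Γ = 0.003003

σ√T = 0.3138·√2.5057 = 0.496727
d₁ = (ln(S/K) + (r+σ²/2)T) / (σ√T) = (ln(249.32/249.54) + (0.0254+0.3138²/2)·2.5057) / 0.496727 = (-0.000882 + 0.187013) / 0.496727 = 0.374716
d₂ = d₁ − σ√T = 0.374716 − 0.496727 = -0.122011
e^{−rT} = 0.938338
N(d₁) = 0.646064,  N(d₂) = 0.451445
Call price V = S·N(d₁) − K·e^{−rT}·N(d₂) = 161.076721 − 105.707241 = 55.369479
φ(d₁) = (1/√(2π))·e^{−d₁²/2} = 0.371895
Γ = φ(d₁) / (S·σ·√T) = 0.003003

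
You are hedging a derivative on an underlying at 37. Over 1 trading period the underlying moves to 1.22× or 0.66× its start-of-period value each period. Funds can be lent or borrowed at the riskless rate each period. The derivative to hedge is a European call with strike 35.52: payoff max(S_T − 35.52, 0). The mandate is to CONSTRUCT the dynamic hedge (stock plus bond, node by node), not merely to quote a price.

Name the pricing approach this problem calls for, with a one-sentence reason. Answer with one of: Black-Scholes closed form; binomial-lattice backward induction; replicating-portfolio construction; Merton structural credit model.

Key observation: the task asks for the hedge itself — share and bond holdings at every node of the 1-period tree on spot 37 with factors 1.22/0.66 — which is exactly what the replicating-portfolio construction produces.

framework: replicating-portfolio construction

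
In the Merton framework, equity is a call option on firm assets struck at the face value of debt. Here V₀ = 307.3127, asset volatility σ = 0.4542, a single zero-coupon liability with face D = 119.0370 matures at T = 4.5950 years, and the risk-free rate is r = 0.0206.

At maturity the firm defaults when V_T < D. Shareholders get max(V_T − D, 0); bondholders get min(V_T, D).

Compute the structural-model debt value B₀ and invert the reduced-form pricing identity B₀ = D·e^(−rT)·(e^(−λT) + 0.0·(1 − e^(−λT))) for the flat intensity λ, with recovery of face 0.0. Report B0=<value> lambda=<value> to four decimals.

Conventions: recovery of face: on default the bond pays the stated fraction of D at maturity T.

With assets at 307.3127 and a single debt payment of 119.0370 at 4.5950 years:
d₁ = [ln(V₀/D) + (r + σ²/2)T] / (σ√T)
   = [ln(307.3127/119.0370) + (0.0206 + 0.5·0.4542²)·4.5950] / (0.4542·√4.5950)
   = [0.948431 + 0.568626] / 0.973621 = 1.558160
d₂ = d₁ − σ√T = 1.558160 − 0.973621 = 0.584539
N(d₁) = 0.940402,  N(d₂) = 0.720571,  e^(−rT) = 0.909685
E₀ = V₀·N(d₁) − D·e^(−rT)·N(d₂)
   = 307.3127·0.940402 − 119.0370·0.909685·0.720571 = 210.969696
B₀ = V₀ − E₀ = 307.3127 − 210.969696 = 96.343004
e^(−λT) = (B₀·e^(rT)/D − 0)/(1 − 0) = (96.3430·1.099282/119.0370 − 0)/1 = 0.88970741
λ = −ln(0.88970741)/4.5950 = 0.025433

B0=96.3430 lambda=0.0254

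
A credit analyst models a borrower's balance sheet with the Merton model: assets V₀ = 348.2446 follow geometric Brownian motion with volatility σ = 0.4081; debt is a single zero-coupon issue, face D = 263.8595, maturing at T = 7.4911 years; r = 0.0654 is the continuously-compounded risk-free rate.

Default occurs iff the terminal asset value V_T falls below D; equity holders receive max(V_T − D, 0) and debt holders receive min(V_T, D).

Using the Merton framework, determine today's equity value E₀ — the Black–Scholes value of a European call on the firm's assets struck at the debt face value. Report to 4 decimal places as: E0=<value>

E0=222.0684

Apply the equity-as-call identities (strike 263.8595, horizon 7.4911 years):
d₁ = [ln(V₀/D) + (r + σ²/2)T] / (σ√T)
   = [ln(348.2446/263.8595) + (0.0654 + 0.5·0.4081²)·7.4911] / (0.4081·√7.4911)
   = [0.277488 + 1.113723] / 1.116965 = 1.245529
d₂ = d₁ − σ√T = 1.245529 − 1.116965 = 0.128564
N(d₁) = 0.893531,  N(d₂) = 0.551149,  e^(−rT) = 0.612677
E₀ = V₀·N(d₁) − D·e^(−rT)·N(d₂)
   = 348.2446·0.893531 − 263.8595·0.612677·0.551149 = 222.068425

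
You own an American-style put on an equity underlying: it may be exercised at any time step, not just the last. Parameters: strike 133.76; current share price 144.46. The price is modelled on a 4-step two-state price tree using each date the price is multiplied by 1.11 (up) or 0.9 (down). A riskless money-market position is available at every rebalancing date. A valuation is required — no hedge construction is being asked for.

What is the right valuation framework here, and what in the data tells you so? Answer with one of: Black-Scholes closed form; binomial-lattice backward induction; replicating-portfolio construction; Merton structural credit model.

Key observation: early exercise of the strike-133.76 put must be checked at each of the 4 dates (spot 144.46), which forces a node-by-node comparison of intrinsic and continuation value backward from expiry.

framework: binomial-lattice backward induction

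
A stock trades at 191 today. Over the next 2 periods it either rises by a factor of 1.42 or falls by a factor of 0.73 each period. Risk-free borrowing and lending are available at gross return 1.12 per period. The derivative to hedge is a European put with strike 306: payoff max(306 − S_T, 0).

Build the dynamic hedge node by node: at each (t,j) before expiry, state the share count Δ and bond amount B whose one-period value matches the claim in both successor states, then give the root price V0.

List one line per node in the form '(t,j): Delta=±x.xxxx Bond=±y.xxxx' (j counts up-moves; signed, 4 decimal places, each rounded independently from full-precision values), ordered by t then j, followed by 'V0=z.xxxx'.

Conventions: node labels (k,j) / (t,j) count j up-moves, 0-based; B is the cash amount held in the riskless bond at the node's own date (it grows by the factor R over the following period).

(0,0): Delta=-0.6970 Bond=206.2182
(1,0): Delta=-1.0000 Bond=273.2143
(1,1): Delta=-0.5772 Bond=198.4645
V0=73.0948

Risk-neutral probability p* = (R−d)/(u−d) = (1.12−0.73)/(1.42−0.73) = 0.5652.
Terminal payoffs: V(2,0)=204.2161, V(2,1)=108.0094, V(2,2)=0.0000
  t=1,j=0: stock 139.4300 → up 197.9906 (V=108.0094), down 101.7839 (V=204.2161). Price 133.7843; hedge Δ=-1.0000, bond B=273.2143.
  t=1,j=1: stock 271.2200 → up 385.1324 (V=0.0000), down 197.9906 (V=108.0094). Price 41.9291; hedge Δ=-0.5772, bond B=198.4645.
  t=0,j=0: stock 191.0000 → up 271.2200 (V=41.9291), down 139.4300 (V=133.7843). Price 73.0948; hedge Δ=-0.6970, bond B=206.2182.
Check: Δ(0,0)·S0 + B(0,0) = 73.0948 = V0.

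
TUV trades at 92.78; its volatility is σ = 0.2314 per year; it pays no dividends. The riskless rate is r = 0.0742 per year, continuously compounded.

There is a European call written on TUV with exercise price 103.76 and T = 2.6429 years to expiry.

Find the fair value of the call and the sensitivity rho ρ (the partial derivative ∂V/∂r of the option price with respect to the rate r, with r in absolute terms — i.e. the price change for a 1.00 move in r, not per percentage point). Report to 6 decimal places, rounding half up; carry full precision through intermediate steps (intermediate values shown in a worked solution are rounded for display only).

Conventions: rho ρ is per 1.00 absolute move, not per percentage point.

price = 17.359250
ρ = 115.922578

σ√T = 0.2314·√2.6429 = 0.376187
d₁ = (ln(S/K) + (r+σ²/2)T) / (σ√T) = (ln(92.78/103.76) + (0.0742+0.2314²/2)·2.6429) / 0.376187 = (-0.111849 + 0.266861) / 0.376187 = 0.412061
d₂ = d₁ − σ√T = 0.412061 − 0.376187 = 0.035874
e^{−rT} = 0.821927
N(d₁) = 0.659853,  N(d₂) = 0.514309
Call price V = S·N(d₁) − K·e^{−rT}·N(d₂) = 61.221135 − 43.861886 = 17.359250
ρ = K·T·e^{−rT}·N(d₂) = 115.922578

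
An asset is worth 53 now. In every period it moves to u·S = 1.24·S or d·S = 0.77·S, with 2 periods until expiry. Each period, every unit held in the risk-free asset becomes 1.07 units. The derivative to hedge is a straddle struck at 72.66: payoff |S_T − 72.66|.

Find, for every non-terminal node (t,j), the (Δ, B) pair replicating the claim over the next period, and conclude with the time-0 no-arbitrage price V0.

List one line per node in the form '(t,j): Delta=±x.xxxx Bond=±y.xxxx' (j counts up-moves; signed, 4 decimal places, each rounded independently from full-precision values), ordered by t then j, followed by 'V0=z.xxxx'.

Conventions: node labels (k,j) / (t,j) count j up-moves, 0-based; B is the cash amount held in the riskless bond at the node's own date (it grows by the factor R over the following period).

(0,0): Delta=-0.5769 Bond=47.3288
(1,0): Delta=-1.0000 Bond=67.9065
(1,1): Delta=-0.4281 Bond=40.8584
V0=16.7505

Arbitrage-free pricing uses the up-move probability p* = (R−d)/(u−d) = 0.6383, discounting each step at R = 1.07.
Terminal payoffs: V(2,0)=41.2363, V(2,1)=22.0556, V(2,2)=8.8328
(1,0): S=40.8100. Δ = (V_up−V_dn)/(S_up−S_dn) = (22.0556−41.2363)/(50.6044−31.4237) = -1.0000. V = [p*·22.0556 + (1−p*)·41.2363]/1.07 = 27.0965. B = V − Δ·S = 67.9065.
(1,1): S=65.7200. Δ = (V_up−V_dn)/(S_up−S_dn) = (8.8328−22.0556)/(81.4928−50.6044) = -0.4281. V = [p*·8.8328 + (1−p*)·22.0556]/1.07 = 12.7248. B = V − Δ·S = 40.8584.
(0,0): S=53.0000. Δ = (V_up−V_dn)/(S_up−S_dn) = (12.7248−27.0965)/(65.7200−40.8100) = -0.5769. V = [p*·12.7248 + (1−p*)·27.0965]/1.07 = 16.7505. B = V − Δ·S = 47.3288.
As a check, the time-0 holding Δ(0,0)·S0 + B(0,0) comes to 16.7505 — exactly V0.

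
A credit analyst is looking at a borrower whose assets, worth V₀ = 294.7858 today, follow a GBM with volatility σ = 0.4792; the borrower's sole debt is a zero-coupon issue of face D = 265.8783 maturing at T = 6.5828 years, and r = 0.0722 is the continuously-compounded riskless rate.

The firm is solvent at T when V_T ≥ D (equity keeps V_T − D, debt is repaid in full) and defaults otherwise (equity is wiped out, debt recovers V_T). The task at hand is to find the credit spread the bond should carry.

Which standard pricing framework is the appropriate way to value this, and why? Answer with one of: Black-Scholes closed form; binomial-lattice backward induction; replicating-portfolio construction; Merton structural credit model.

framework: Merton structural credit model

Key observation: the asked-for credit quantity lives on the firm's capital structure — asset value, asset volatility, debt face 265.8783 — which is the structural model's domain.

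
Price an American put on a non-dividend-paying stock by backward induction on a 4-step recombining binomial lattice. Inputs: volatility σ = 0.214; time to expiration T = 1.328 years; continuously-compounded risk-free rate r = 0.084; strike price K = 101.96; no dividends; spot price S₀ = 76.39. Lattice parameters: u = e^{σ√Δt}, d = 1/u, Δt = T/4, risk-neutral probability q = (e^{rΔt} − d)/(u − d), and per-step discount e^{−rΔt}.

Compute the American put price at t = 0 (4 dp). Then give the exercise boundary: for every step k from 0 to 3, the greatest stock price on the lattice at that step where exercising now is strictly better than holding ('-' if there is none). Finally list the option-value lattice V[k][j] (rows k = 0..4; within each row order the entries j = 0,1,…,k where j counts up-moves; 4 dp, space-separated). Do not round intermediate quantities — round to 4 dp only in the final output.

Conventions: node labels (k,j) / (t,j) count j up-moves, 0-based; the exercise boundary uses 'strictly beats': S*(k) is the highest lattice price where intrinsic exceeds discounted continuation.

price = 25.5700
boundary = 76.3900 86.4147 76.3900 86.4147
tree:
25.5700
34.4317 15.5453
42.2655 25.5700 7.2615
49.1904 34.4317 15.5453 1.7029
55.3120 42.2655 25.5700 4.2051 0.0000

params: Δt=0.33200 u=1.13123 d=0.88399 q=0.58360 e^(-rΔt)=0.97250
t_4 payoffs: 55.3120 42.2655 25.5700 4.2051 0.0000
t_3: node(3,0) S=52.7696 payoff=49.1904 vs cont=46.3862 → 49.1904 [stop]  node(3,1) S=67.5283 payoff=34.4317 vs cont=31.6276 → 34.4317 [stop]  node(3,2) S=86.4147 payoff=15.5453 vs cont=12.7412 → 15.5453 [stop]  node(3,3) S=110.5832 payoff=0.0000 vs cont=1.7029 → 1.7029 [wait]  ⇒ S*(3)=86.4147
t_2: node(2,0) S=59.6945 payoff=42.2655 vs cont=39.4613 → 42.2655 [stop]  node(2,1) S=76.3900 payoff=25.5700 vs cont=22.7658 → 25.5700 [stop]  node(2,2) S=97.7549 payoff=4.2051 vs cont=7.2615 → 7.2615 [wait]  ⇒ S*(2)=76.3900
t_1: node(1,0) S=67.5283 payoff=34.4317 vs cont=31.6276 → 34.4317 [stop]  node(1,1) S=86.4147 payoff=15.5453 vs cont=14.4758 → 15.5453 [stop]  ⇒ S*(1)=86.4147
t_0: node(0,0) S=76.3900 payoff=25.5700 vs cont=22.7658 → 25.5700 [stop]  ⇒ S*(0)=76.3900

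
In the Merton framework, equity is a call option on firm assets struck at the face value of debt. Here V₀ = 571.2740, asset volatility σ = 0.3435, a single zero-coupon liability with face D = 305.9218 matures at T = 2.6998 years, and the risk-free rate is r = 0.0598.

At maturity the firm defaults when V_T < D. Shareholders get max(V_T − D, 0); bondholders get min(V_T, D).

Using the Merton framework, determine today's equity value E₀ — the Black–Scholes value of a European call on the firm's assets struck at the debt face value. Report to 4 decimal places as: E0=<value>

E0=318.8491

Work the structural quantities from V₀ = 571.2740 against face 305.9218:
d₁ = [ln(V₀/D) + (r + σ²/2)T] / (σ√T)
   = [ln(571.2740/305.9218) + (0.0598 + 0.5·0.3435²)·2.6998] / (0.3435·√2.6998)
   = [0.624539 + 0.320726] / 0.564407 = 1.674793
d₂ = d₁ − σ√T = 1.674793 − 0.564407 = 1.110386
N(d₁) = 0.953013,  N(d₂) = 0.866584,  e^(−rT) = 0.850911
E₀ = V₀·N(d₁) − D·e^(−rT)·N(d₂)
   = 571.2740·0.953013 − 305.9218·0.850911·0.866584 = 318.849069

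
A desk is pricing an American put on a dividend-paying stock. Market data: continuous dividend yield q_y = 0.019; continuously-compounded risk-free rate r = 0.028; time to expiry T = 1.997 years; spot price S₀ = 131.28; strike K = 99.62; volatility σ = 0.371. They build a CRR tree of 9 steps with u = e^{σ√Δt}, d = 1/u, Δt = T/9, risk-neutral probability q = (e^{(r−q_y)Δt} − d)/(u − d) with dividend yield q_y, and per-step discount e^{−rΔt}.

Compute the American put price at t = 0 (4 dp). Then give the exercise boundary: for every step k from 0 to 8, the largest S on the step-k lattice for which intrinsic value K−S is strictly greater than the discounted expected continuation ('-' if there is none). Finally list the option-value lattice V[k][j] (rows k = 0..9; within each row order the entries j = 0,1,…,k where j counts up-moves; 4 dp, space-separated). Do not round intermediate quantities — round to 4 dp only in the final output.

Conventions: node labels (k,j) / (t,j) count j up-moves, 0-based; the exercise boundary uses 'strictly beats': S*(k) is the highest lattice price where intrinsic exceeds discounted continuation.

Δt=0.22189, u=1.19096, d=0.83966, q=0.46211, disc=e^(-rΔt)=0.99381
k=9 terminal: V=max(K-S,0) → 72.3853 60.9906 44.8286 21.9046 0.0000 0.0000 0.0000 0.0000 0.0000 0.0000
k=8: j=0 S=32.4355 intr=67.1845 cont=66.7039 V=67.1845[EX]; j=1 S=46.0061 intr=53.6139 cont=53.1905 V=53.6139[EX]; j=2 S=65.2544 intr=34.3656 cont=34.0231 V=34.3656[EX]; j=3 S=92.5559 intr=7.0641 cont=11.7093 V=11.7093[hold]; j=4 S=131.2800 intr=0.0000 cont=0.0000 V=0.0000[hold]; j=5 S=186.2057 intr=0.0000 cont=0.0000 V=0.0000[hold]; j=6 S=264.1116 intr=0.0000 cont=0.0000 V=0.0000[hold]; j=7 S=374.6123 intr=0.0000 cont=0.0000 V=0.0000[hold]; j=8 S=531.3449 intr=0.0000 cont=0.0000 V=0.0000[hold]  S*(8)=65.2544
k=7: j=0 S=38.6294 intr=60.9906 cont=60.5361 V=60.9906[EX]; j=1 S=54.7914 intr=44.8286 cont=44.4421 V=44.8286[EX]; j=2 S=77.7154 intr=21.9046 cont=23.7479 V=23.7479[hold]; j=3 S=110.2304 intr=0.0000 cont=6.2593 V=6.2593[hold]; j=4 S=156.3493 intr=0.0000 cont=0.0000 V=0.0000[hold]; j=5 S=221.7636 intr=0.0000 cont=0.0000 V=0.0000[hold]; j=6 S=314.5464 intr=0.0000 cont=0.0000 V=0.0000[hold]; j=7 S=446.1483 intr=0.0000 cont=0.0000 V=0.0000[hold]  S*(7)=54.7914
k=6: j=0 S=46.0061 intr=53.6139 cont=53.1905 V=53.6139[EX]; j=1 S=65.2544 intr=34.3656 cont=34.8697 V=34.8697[hold]; j=2 S=92.5559 intr=7.0641 cont=15.5692 V=15.5692[hold]; j=3 S=131.2800 intr=0.0000 cont=3.3459 V=3.3459[hold]; j=4 S=186.2057 intr=0.0000 cont=0.0000 V=0.0000[hold]; j=5 S=264.1116 intr=0.0000 cont=0.0000 V=0.0000[hold]; j=6 S=374.6123 intr=0.0000 cont=0.0000 V=0.0000[hold]  S*(6)=46.0061
k=5: j=0 S=54.7914 intr=44.8286 cont=44.6736 V=44.8286[EX]; j=1 S=77.7154 intr=21.9046 cont=25.7900 V=25.7900[hold]; j=2 S=110.2304 intr=0.0000 cont=9.8592 V=9.8592[hold]; j=3 S=156.3493 intr=0.0000 cont=1.7886 V=1.7886[hold]; j=4 S=221.7636 intr=0.0000 cont=0.0000 V=0.0000[hold]; j=5 S=314.5464 intr=0.0000 cont=0.0000 V=0.0000[hold]  S*(5)=54.7914
k=4: j=0 S=65.2544 intr=34.3656 cont=35.8075 V=35.8075[hold]; j=1 S=92.5559 intr=7.0641 cont=18.3141 V=18.3141[hold]; j=2 S=131.2800 intr=0.0000 cont=6.0917 V=6.0917[hold]; j=3 S=186.2057 intr=0.0000 cont=0.9561 V=0.9561[hold]; j=4 S=264.1116 intr=0.0000 cont=0.0000 V=0.0000[hold]  S*(4)=-
k=3: j=0 S=77.7154 intr=21.9046 cont=27.5519 V=27.5519[hold]; j=1 S=110.2304 intr=0.0000 cont=12.5875 V=12.5875[hold]; j=2 S=156.3493 intr=0.0000 cont=3.6955 V=3.6955[hold]; j=3 S=221.7636 intr=0.0000 cont=0.5111 V=0.5111[hold]  S*(3)=-
k=2: j=0 S=92.5559 intr=7.0641 cont=20.5089 V=20.5089[hold]; j=1 S=131.2800 intr=0.0000 cont=8.4259 V=8.4259[hold]; j=2 S=186.2057 intr=0.0000 cont=2.2102 V=2.2102[hold]  S*(2)=-
k=1: j=0 S=110.2304 intr=0.0000 cont=14.8328 V=14.8328[hold]; j=1 S=156.3493 intr=0.0000 cont=5.5191 V=5.5191[hold]  S*(1)=-
k=0: j=0 S=131.2800 intr=0.0000 cont=10.4636 V=10.4636[hold]  S*(0)=-

price = 10.4636
boundary = - - - - - 54.7914 46.0061 54.7914 65.2544
tree:
10.4636
14.8328 5.5191
20.5089 8.4259 2.2102
27.5519 12.5875 3.6955 0.5111
35.8075 18.3141 6.0917 0.9561 0.0000
44.8286 25.7900 9.8592 1.7886 0.0000 0.0000
53.6139 34.8697 15.5692 3.3459 0.0000 0.0000 0.0000
60.9906 44.8286 23.7479 6.2593 0.0000 0.0000 0.0000 0.0000
67.1845 53.6139 34.3656 11.7093 0.0000 0.0000 0.0000 0.0000 0.0000
72.3853 60.9906 44.8286 21.9046 0.0000 0.0000 0.0000 0.0000 0.0000 0.0000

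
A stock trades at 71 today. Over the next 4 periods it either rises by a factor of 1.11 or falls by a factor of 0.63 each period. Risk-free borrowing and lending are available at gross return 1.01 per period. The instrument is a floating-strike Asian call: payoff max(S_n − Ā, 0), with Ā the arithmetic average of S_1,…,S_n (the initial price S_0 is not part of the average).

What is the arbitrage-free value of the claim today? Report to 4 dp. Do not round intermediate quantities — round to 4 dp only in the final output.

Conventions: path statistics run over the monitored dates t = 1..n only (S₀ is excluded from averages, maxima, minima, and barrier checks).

price = 6.5032

Under the martingale measure an up-move has probability p* = 0.7917; value the claim as the probability-weighted average of per-path payoffs, discounted 4 periods at R = 1.01.
Enumerate all 2^4 = 16 price paths (U = up ×1.11, D = down ×0.63); each path with k up-moves has probability p*^k·(1−p*)^(4−k).
DDDD: Ā=25.4620, payoff=0.0000, prob=0.001884
UDDD: Ā=44.8615, payoff=0.0000, prob=0.007158
DUDD: Ā=36.3415, payoff=0.0000, prob=0.007158
UUDD: Ā=64.0303, payoff=0.0000, prob=0.027202
DDUD: Ā=30.9739, payoff=0.0000, prob=0.007158
UDUD: Ā=54.5731, payoff=0.0000, prob=0.027202
DUUD: Ā=46.0531, payoff=0.0000, prob=0.027202
UUUD: Ā=81.1413, payoff=0.0000, prob=0.103368
DDDU: Ā=27.5924, payoff=0.0000, prob=0.007158
UDDU: Ā=48.6151, payoff=0.0000, prob=0.027202
DUDU: Ā=40.0951, payoff=0.0000, prob=0.027202
UUDU: Ā=70.6438, payoff=0.0000, prob=0.103368
DDUU: Ā=34.7275, payoff=0.0000, prob=0.027202
UDUU: Ā=61.1866, payoff=0.0000, prob=0.103368
DUUU: Ā=52.6666, payoff=8.5076, prob=0.103368
UUUU: Ā=92.7935, payoff=14.9895, prob=0.392798
Price = Σ prob·payoff / R^4 = 6.767267 / 1.040604 = 6.5032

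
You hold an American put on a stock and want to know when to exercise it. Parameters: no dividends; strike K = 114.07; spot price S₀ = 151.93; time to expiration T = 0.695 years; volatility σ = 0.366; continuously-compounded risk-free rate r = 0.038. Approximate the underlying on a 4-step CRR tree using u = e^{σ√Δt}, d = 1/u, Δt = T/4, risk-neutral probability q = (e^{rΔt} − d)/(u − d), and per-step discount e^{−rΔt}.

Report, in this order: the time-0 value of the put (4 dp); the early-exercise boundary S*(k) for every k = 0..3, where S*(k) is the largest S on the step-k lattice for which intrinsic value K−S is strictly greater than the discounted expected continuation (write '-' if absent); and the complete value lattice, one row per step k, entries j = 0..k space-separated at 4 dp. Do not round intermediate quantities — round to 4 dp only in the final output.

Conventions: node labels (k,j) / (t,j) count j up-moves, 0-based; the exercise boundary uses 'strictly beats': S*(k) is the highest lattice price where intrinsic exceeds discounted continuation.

Δt=0.17375, u=1.16481, d=0.85851, q=0.48356, disc=e^(-rΔt)=0.99342
k=4 terminal: V=max(K-S,0) → 31.5388 2.0925 0.0000 0.0000 0.0000
k=3: j=0 S=96.1334 intr=17.9366 cont=17.1859 V=17.9366[EX]; j=1 S=130.4329 intr=0.0000 cont=1.0735 V=1.0735[hold]; j=2 S=176.9701 intr=0.0000 cont=0.0000 V=0.0000[hold]; j=3 S=240.1114 intr=0.0000 cont=0.0000 V=0.0000[hold]  S*(3)=96.1334
k=2: j=0 S=111.9775 intr=2.0925 cont=9.7179 V=9.7179[hold]; j=1 S=151.9300 intr=0.0000 cont=0.5508 V=0.5508[hold]; j=2 S=206.1372 intr=0.0000 cont=0.0000 V=0.0000[hold]  S*(2)=-
k=1: j=0 S=130.4329 intr=0.0000 cont=5.2503 V=5.2503[hold]; j=1 S=176.9701 intr=0.0000 cont=0.2826 V=0.2826[hold]  S*(1)=-
k=0: j=0 S=151.9300 intr=0.0000 cont=2.8293 V=2.8293[hold]  S*(0)=-

price = 2.8293
boundary = - - - 96.1334
tree:
2.8293
5.2503 0.2826
9.7179 0.5508 0.0000
17.9366 1.0735 0.0000 0.0000
31.5388 2.0925 0.0000 0.0000 0.0000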